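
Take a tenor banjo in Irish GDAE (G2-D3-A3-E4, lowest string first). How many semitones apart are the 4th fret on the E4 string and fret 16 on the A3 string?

E4 at fret 4 → G♯4 (MIDI 68); A3 at fret 16 → C♯5 (MIDI 73).
68 − 73 = -5, so the two pitches are 5 semitones apart, with C♯5 the higher.

5 semitones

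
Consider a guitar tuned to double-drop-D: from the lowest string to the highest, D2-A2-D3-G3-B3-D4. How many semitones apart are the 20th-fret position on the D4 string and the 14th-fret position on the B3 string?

D4 at fret 20 → A#5 (MIDI 82); B3 at fret 14 → C#5 (MIDI 73).
82 − 73 = 9, so the two pitches are 9 semitones apart, with A#5 the higher.

9 semitones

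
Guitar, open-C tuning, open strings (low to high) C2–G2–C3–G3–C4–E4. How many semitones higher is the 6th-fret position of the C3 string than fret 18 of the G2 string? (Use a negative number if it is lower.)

-7 semitones

C3 at fret 6 → F#3 (MIDI 54); G2 at fret 18 → C#4 (MIDI 61).
54 − 61 = -7, so the two pitches are 7 semitones apart.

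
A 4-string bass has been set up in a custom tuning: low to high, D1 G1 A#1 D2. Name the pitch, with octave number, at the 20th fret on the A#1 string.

The open A#1 string plus 20 semitones: A#–B–C–C#–…–E–F–F#.
The walk passes from B into C 2 times, so the octave number goes from 1 to 3.

F#3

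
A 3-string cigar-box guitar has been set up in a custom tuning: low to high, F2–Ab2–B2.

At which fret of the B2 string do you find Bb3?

Bb3 is 11 semitones above the open B2 (B–C–Db–D–…–Ab–A–Bb), so it sits at fret 11.

11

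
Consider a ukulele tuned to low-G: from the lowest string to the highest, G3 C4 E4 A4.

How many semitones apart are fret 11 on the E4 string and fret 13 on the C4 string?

E4 at fret 11 → D#5 (MIDI 75); C4 at fret 13 → C#5 (MIDI 73).
75 − 73 = 2, so the two pitches are 2 semitones apart, with D#5 the higher.

2 semitones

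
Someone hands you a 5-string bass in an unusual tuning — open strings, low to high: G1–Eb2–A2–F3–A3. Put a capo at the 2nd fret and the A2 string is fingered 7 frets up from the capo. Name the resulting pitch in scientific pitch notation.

Gb3

The capo raises the open A2 by 2 semitones to B2; fretting 7 more gives A2 + 2 + 7 = A2 + 9 semitones = Gb3.
(Also written F#.)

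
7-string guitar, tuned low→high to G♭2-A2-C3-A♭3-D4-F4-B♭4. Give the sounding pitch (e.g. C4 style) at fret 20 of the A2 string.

F4

A2 is MIDI 45. Adding 20 gives 65, which is F4.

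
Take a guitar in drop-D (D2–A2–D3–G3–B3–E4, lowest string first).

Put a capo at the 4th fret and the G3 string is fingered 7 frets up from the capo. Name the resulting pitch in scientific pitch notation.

F#4

The capo raises the open G3 by 4 semitones to B3; fretting 7 more gives G3 + 4 + 7 = G3 + 11 semitones = F#4.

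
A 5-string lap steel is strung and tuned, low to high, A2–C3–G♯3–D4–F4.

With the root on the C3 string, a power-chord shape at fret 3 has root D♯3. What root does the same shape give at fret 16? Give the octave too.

E4

Moving from fret 3 to fret 16 shifts the root by 13 semitones.
D♯3 up 13 semitones is E4.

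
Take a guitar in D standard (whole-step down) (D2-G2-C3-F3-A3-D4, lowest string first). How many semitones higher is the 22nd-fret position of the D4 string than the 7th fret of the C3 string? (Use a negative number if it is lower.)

D4 at fret 22 → C6 (MIDI 84); C3 at fret 7 → G3 (MIDI 55).
84 − 55 = 29, so the two pitches are 29 semitones apart.

29 semitones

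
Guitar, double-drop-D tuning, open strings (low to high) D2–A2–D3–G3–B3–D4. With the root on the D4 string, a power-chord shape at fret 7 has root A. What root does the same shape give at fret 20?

Moving from fret 7 to fret 20 shifts the root by 13 semitones.
A up 13 semitones is A#.

A#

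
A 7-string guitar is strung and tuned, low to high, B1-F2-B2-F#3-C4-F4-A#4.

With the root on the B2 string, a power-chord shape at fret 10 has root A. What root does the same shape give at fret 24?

B

Moving from fret 10 to fret 24 shifts the root by 14 semitones.
A up 14 semitones is B.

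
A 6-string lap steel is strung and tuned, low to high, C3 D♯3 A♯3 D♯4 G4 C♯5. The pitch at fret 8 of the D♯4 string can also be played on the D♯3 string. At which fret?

D♯4 at fret 8 is D♯4 + 8 semitones = B4.
The open D♯3 string is 12 semitones below the open D♯4, so the same pitch on the D♯3 string lies at fret 8 + 12 = 20.

20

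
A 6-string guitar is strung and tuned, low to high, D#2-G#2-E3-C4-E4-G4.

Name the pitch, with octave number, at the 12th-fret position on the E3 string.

E4

E3 is MIDI 52. Adding 12 gives 64, which is E4.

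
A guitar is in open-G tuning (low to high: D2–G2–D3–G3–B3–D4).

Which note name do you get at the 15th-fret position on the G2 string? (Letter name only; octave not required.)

A#

Each fret is one semitone, so G2 + 15 = A#.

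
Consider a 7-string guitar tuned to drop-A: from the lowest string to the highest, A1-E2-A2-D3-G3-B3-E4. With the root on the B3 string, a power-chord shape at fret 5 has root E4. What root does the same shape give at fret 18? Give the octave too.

Moving from fret 5 to fret 18 shifts the root by 13 semitones.
E4 up 13 semitones is F5.

F5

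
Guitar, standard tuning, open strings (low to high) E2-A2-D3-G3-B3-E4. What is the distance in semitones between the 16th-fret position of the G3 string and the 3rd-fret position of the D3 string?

18 semitones

G3 at fret 16 → B4 (MIDI 71); D3 at fret 3 → F3 (MIDI 53).
71 − 53 = 18, so the two pitches are 18 semitones apart, with B4 the higher.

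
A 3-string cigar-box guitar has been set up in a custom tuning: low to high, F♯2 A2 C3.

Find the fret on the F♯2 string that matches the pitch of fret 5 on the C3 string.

Fret 5 on C3 is MIDI 48 + 5 = 53 (F3). On the F♯2 string (open MIDI 42), that pitch is 53 − 42 = fret 11.

11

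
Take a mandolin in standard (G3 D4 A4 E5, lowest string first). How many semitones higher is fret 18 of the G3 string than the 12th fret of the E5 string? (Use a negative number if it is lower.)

G3 at fret 18 → C♯5 (MIDI 73); E5 at fret 12 → E6 (MIDI 88).
73 − 88 = -15, so the two pitches are 15 semitones apart.

-15 semitones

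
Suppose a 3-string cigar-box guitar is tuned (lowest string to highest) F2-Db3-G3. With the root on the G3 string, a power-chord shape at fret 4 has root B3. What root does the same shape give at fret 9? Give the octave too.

E4

Moving from fret 4 to fret 9 shifts the root by 5 semitones.
B3 up 5 semitones is E4.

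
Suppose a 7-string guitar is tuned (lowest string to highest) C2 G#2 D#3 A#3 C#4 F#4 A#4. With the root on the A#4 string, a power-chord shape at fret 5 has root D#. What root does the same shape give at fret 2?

C

Moving from fret 5 to fret 2 shifts the root by -3 semitones.
D# down 3 semitones is C.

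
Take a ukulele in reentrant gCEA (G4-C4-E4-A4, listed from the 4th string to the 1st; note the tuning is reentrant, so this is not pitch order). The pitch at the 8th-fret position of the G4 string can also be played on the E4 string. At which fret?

11

G4 at fret 8 is G4 + 8 semitones = D#5.
The open E4 string is 3 semitones below the open G4, so the same pitch on the E4 string lies at fret 8 + 3 = 11.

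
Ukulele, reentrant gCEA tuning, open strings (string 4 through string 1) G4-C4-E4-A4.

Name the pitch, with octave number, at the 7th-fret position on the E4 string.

B4

The open E4 string plus 7 semitones: E–F–F#–G–G#–A–A#–B.
No B→C boundary is crossed, so the octave stays at 4.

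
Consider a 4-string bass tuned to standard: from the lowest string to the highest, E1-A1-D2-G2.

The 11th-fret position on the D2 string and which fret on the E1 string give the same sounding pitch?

Fret 11 on D2 is MIDI 38 + 11 = 49 (C♯3). On the E1 string (open MIDI 28), that pitch is 49 − 28 = fret 21.

21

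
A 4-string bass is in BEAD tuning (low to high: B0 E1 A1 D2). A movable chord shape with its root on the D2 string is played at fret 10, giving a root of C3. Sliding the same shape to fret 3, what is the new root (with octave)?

F2

Moving from fret 10 to fret 3 shifts the root by -7 semitones.
C3 down 7 semitones is F2.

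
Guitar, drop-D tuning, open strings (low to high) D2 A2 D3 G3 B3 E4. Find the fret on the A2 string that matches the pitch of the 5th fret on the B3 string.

19

Fret 5 on B3 is MIDI 59 + 5 = 64 (E4). On the A2 string (open MIDI 45), that pitch is 64 − 45 = fret 19.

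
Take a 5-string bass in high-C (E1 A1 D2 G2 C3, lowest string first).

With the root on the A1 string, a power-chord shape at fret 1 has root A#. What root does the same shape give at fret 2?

B

Moving from fret 1 to fret 2 shifts the root by 1 semitone.
A# up 1 semitone is B.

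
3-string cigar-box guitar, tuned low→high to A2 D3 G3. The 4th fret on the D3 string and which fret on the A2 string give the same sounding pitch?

9

D3 at fret 4 is D3 + 4 semitones = Gb3.
The open A2 string is 5 semitones below the open D3, so the same pitch on the A2 string lies at fret 4 + 5 = 9.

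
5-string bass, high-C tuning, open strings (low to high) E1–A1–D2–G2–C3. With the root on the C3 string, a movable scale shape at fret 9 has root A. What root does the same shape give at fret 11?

Moving from fret 9 to fret 11 shifts the root by 2 semitones.
A up 2 semitones is B.

B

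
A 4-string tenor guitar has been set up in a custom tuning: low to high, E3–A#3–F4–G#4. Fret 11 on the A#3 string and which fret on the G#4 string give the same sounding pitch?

A#3 at fret 11 is A#3 + 11 semitones = A4.
The open G#4 string is 10 semitones above the open A#3, so the same pitch on the G#4 string lies at fret 11 − 10 = 1.

1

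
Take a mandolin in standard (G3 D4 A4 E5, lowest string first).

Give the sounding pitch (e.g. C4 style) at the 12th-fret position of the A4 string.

A5

Each fret is one semitone, so A4 + 12 = A5.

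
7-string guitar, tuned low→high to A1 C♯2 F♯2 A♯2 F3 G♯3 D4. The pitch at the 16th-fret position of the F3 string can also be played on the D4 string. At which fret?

7

F3 at fret 16 is F3 + 16 semitones = A4.
The open D4 string is 9 semitones above the open F3, so the same pitch on the D4 string lies at fret 16 − 9 = 7.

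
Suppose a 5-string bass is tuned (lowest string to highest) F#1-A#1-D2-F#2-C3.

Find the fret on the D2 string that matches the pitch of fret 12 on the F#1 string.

Fret 12 on F#1 is MIDI 30 + 12 = 42 (F#2). On the D2 string (open MIDI 38), that pitch is 42 − 38 = fret 4.

4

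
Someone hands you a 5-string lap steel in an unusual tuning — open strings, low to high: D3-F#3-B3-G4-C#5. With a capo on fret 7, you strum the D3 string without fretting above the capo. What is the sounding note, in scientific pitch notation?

A3

The capo raises the open D3 by 7 semitones to A3; fretting 0 more gives D3 + 7 + 0 = D3 + 7 semitones = A3.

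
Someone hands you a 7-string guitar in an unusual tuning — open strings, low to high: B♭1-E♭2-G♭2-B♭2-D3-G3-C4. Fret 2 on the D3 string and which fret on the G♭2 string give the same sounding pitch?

D3 at fret 2 is D3 + 2 semitones = E3.
The open G♭2 string is 8 semitones below the open D3, so the same pitch on the G♭2 string lies at fret 2 + 8 = 10.

10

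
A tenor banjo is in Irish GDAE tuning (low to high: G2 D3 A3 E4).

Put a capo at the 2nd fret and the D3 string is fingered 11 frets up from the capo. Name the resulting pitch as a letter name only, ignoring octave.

The capo raises the open D3 by 2 semitones to E3; fretting 11 more gives D3 + 2 + 11 = D3 + 13 semitones, landing on D#.
(Also written Eb.)

D#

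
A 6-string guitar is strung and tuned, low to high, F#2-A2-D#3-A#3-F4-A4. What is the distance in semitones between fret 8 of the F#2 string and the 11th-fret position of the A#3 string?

F#2 at fret 8 → D3 (MIDI 50); A#3 at fret 11 → A4 (MIDI 69).
50 − 69 = -19, so the two pitches are 19 semitones apart, with A4 the higher.

19 semitones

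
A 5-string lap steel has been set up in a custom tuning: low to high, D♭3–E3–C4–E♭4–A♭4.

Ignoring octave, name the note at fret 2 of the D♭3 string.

E♭

D♭3 is MIDI 49. Adding 2 gives 51; 51 mod 12 = 3, i.e. E♭.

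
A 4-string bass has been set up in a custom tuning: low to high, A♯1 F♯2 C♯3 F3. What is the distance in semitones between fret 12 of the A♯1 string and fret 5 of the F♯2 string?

1 semitone

A♯1 at fret 12 → A♯2 (MIDI 46); F♯2 at fret 5 → B2 (MIDI 47).
46 − 47 = -1, so the two pitches are 1 semitone apart, with B2 the higher.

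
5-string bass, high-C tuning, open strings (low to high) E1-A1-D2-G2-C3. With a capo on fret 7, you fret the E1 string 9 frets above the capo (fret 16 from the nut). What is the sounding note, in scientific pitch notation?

The capo raises the open E1 by 7 semitones to B1; fretting 9 more gives E1 + 7 + 9 = E1 + 16 semitones = G♯2.

G♯2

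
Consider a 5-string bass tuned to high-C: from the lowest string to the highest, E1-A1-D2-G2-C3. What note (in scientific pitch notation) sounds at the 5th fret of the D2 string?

The open D2 string plus 5 semitones: D–D#–E–F–F#–G.
No B→C boundary is crossed, so the octave stays at 2.

G2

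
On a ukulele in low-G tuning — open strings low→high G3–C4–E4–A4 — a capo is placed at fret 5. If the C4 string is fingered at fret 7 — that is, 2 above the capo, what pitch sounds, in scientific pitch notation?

The capo raises the open C4 by 5 semitones to F4; fretting 2 more gives C4 + 5 + 2 = C4 + 7 semitones = G4.

G4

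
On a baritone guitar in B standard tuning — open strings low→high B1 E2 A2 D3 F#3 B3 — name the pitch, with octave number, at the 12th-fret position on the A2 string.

A3

Each fret is one semitone, so A2 + 12 = A3.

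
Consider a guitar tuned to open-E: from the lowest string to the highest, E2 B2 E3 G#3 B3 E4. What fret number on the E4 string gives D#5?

D#5 is 11 semitones above the open E4 (E–F–F#–G–…–C#–D–D#), so it sits at fret 11.

11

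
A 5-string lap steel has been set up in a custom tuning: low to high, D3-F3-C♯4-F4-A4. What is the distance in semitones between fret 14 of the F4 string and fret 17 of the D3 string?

F4 at fret 14 → G5 (MIDI 79); D3 at fret 17 → G4 (MIDI 67).
79 − 67 = 12, so the two pitches are 12 semitones apart, with G5 the higher.

12 semitones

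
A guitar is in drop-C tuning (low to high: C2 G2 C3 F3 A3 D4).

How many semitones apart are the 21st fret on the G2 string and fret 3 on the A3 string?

G2 at fret 21 → E4 (MIDI 64); A3 at fret 3 → C4 (MIDI 60).
64 − 60 = 4, so the two pitches are 4 semitones apart, with E4 the higher.

4 semitones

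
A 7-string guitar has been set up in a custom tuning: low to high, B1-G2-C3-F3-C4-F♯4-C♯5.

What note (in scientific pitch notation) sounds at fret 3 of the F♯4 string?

Each fret is one semitone, so F♯4 + 3 = A4.

A4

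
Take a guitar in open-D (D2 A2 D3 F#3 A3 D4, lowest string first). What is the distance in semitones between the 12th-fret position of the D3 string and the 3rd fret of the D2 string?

D3 at fret 12 → D4 (MIDI 62); D2 at fret 3 → F2 (MIDI 41).
62 − 41 = 21, so the two pitches are 21 semitones apart, with D4 the higher.

21 semitones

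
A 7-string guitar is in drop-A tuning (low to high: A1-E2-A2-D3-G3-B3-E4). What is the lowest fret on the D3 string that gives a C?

From D3, count semitones up the chromatic scale until reaching C: D–D#–E–F–…–A#–B–C — 10 steps.

10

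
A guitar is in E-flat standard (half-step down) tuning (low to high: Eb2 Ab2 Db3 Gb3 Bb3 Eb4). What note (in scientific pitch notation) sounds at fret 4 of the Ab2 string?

Ab2 is MIDI 44. Adding 4 gives 48, which is C3.

C3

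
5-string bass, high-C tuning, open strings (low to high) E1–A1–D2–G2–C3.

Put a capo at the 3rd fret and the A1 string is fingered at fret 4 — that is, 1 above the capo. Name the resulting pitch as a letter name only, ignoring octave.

C♯

The capo raises the open A1 by 3 semitones to C2; fretting 1 more gives A1 + 3 + 1 = A1 + 4 semitones, landing on C♯.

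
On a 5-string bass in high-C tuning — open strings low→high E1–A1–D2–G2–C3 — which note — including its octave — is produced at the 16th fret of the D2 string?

Each fret is one semitone, so D2 + 16 = F♯3.
(Equivalently spelled G♭3.)

F♯3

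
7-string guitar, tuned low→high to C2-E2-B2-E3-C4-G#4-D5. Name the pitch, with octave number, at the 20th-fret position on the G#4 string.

The open G#4 string plus 20 semitones: G#–A–A#–B–…–D–D#–E.
The walk passes from B into C 2 times, so the octave number goes from 4 to 6.

E6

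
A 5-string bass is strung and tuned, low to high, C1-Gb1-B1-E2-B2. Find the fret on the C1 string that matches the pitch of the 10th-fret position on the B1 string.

21

Fret 10 on B1 is MIDI 35 + 10 = 45 (A2). On the C1 string (open MIDI 24), that pitch is 45 − 24 = fret 21.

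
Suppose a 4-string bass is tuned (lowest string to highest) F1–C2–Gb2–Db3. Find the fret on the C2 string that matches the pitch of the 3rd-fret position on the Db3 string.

Db3 at fret 3 is Db3 + 3 semitones = E3.
The open C2 string is 13 semitones below the open Db3, so the same pitch on the C2 string lies at fret 3 + 13 = 16.

16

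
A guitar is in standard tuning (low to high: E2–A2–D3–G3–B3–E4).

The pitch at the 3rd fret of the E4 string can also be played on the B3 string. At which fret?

E4 at fret 3 is E4 + 3 semitones = G4.
The open B3 string is 5 semitones below the open E4, so the same pitch on the B3 string lies at fret 3 + 5 = 8.

8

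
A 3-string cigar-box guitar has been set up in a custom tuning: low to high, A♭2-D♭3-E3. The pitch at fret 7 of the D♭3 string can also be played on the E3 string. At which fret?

4

D♭3 at fret 7 is D♭3 + 7 semitones = A♭3.
The open E3 string is 3 semitones above the open D♭3, so the same pitch on the E3 string lies at fret 7 − 3 = 4.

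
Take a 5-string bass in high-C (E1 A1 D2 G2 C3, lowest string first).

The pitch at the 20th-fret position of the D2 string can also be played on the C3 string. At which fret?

10

D2 at fret 20 is D2 + 20 semitones = A#3.
The open C3 string is 10 semitones above the open D2, so the same pitch on the C3 string lies at fret 20 − 10 = 10.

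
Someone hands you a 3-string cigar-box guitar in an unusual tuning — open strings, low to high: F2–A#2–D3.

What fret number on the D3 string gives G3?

5

G3 is 5 semitones above the open D3 (D–D#–E–F–F#–G), so it sits at fret 5.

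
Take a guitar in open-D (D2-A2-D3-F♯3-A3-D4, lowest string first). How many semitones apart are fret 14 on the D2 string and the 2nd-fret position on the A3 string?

D2 at fret 14 → E3 (MIDI 52); A3 at fret 2 → B3 (MIDI 59).
52 − 59 = -7, so the two pitches are 7 semitones apart, with B3 the higher.

7 semitones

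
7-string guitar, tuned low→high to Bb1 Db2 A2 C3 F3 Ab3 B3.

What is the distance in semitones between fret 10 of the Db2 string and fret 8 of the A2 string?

6 semitones

Db2 at fret 10 → B2 (MIDI 47); A2 at fret 8 → F3 (MIDI 53).
47 − 53 = -6, so the two pitches are 6 semitones apart, with F3 the higher.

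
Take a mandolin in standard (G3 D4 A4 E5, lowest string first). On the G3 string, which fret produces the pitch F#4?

11

F#4 is 11 semitones above the open G3 (G–G#–A–A#–…–E–F–F#), so it sits at fret 11.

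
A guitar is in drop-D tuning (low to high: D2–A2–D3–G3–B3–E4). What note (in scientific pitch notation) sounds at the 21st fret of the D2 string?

B3

Each fret is one semitone, so D2 + 21 = B3.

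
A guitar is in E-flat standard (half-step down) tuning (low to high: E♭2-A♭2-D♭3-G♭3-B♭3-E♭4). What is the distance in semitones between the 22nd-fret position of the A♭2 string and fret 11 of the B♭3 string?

A♭2 at fret 22 → G♭4 (MIDI 66); B♭3 at fret 11 → A4 (MIDI 69).
66 − 69 = -3, so the two pitches are 3 semitones apart, with A4 the higher.

3 semitones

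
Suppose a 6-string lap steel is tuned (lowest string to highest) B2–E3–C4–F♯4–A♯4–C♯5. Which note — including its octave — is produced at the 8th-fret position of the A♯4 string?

F♯5

Each fret is one semitone, so A♯4 + 8 = F♯5.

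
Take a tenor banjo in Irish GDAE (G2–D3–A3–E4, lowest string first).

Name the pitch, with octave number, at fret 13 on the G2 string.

G#3

G2 is MIDI 43. Adding 13 gives 56, which is G#3.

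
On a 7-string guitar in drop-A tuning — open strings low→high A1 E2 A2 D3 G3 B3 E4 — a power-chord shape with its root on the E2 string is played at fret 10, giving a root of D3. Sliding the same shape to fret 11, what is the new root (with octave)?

D#3

Moving from fret 10 to fret 11 shifts the root by 1 semitone.
D3 up 1 semitone is D#3.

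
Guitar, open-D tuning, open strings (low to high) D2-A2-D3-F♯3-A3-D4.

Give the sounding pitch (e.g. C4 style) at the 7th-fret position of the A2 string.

A2 is MIDI 45. Adding 7 gives 52, which is E3.

E3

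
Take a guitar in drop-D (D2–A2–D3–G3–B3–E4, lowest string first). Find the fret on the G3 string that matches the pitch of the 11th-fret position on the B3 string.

15

B3 at fret 11 is B3 + 11 semitones = A#4.
The open G3 string is 4 semitones below the open B3, so the same pitch on the G3 string lies at fret 11 + 4 = 15.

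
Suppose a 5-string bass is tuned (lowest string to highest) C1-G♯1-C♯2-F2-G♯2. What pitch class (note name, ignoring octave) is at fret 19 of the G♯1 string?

The open G♯1 string plus 19 semitones: G#–A–A#–B–…–C#–D–D#.

D♯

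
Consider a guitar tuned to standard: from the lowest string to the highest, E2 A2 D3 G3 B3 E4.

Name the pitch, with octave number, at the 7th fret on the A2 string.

A2 is MIDI 45. Adding 7 gives 52, which is E3.

E3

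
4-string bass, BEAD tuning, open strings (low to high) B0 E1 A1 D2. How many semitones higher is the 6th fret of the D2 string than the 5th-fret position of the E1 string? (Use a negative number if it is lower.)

11 semitones

D2 at fret 6 → G#2 (MIDI 44); E1 at fret 5 → A1 (MIDI 33).
44 − 33 = 11, so the two pitches are 11 semitones apart.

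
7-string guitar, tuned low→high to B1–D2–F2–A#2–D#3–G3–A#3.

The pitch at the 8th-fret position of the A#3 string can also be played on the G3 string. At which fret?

11

Fret 8 on A#3 is MIDI 58 + 8 = 66 (F#4). On the G3 string (open MIDI 55), that pitch is 66 − 55 = fret 11.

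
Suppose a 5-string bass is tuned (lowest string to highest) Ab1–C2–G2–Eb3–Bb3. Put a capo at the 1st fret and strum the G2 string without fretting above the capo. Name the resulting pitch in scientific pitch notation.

Ab2

The capo raises the open G2 by 1 semitone to Ab2; fretting 0 more gives G2 + 1 + 0 = G2 + 1 semitone = Ab2.
(Also written G#.)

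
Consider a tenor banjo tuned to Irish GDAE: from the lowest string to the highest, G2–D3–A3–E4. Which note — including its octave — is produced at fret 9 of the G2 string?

E3

Each fret is one semitone, so G2 + 9 = E3.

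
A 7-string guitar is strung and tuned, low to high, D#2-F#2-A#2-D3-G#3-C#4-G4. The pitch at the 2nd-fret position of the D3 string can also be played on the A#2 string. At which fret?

6

Fret 2 on D3 is MIDI 50 + 2 = 52 (E3). On the A#2 string (open MIDI 46), that pitch is 52 − 46 = fret 6.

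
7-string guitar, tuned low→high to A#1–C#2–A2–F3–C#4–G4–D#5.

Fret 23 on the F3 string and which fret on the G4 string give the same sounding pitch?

F3 at fret 23 is F3 + 23 semitones = E5.
The open G4 string is 14 semitones above the open F3, so the same pitch on the G4 string lies at fret 23 − 14 = 9.

9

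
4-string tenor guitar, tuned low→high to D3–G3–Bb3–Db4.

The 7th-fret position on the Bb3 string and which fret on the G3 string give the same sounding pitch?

Bb3 at fret 7 is Bb3 + 7 semitones = F4.
The open G3 string is 3 semitones below the open Bb3, so the same pitch on the G3 string lies at fret 7 + 3 = 10.

10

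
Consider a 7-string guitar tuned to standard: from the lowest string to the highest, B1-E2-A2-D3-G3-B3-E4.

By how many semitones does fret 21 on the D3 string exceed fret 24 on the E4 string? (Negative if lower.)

D3 at fret 21 → B4 (MIDI 71); E4 at fret 24 → E6 (MIDI 88).
71 − 88 = -17, so the two pitches are 17 semitones apart.

-17 semitones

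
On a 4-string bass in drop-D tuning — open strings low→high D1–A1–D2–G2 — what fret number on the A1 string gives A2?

A2 is 12 semitones above the open A1 (A–A#–B–C–…–G–G#–A), so it sits at fret 12.

12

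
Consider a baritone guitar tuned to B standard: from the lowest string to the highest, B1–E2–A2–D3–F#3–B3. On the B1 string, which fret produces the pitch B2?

B2 is 12 semitones above the open B1 (B–C–C#–D–…–A–A#–B), so it sits at fret 12.

12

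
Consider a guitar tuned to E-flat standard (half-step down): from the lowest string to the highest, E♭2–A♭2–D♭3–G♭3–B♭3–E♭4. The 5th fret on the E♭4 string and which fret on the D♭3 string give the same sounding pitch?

19

E♭4 at fret 5 is E♭4 + 5 semitones = A♭4.
The open D♭3 string is 14 semitones below the open E♭4, so the same pitch on the D♭3 string lies at fret 5 + 14 = 19.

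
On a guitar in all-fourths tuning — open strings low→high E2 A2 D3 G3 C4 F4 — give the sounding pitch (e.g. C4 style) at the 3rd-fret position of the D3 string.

Each fret is one semitone, so D3 + 3 = F3.

F3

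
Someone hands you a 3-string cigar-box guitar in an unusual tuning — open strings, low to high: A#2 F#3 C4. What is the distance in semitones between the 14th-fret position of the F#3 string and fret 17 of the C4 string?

F#3 at fret 14 → G#4 (MIDI 68); C4 at fret 17 → F5 (MIDI 77).
68 − 77 = -9, so the two pitches are 9 semitones apart, with F5 the higher.

9 semitones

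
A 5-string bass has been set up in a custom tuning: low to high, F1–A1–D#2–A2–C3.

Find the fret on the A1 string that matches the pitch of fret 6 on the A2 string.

A2 at fret 6 is A2 + 6 semitones = D#3.
The open A1 string is 12 semitones below the open A2, so the same pitch on the A1 string lies at fret 6 + 12 = 18.

18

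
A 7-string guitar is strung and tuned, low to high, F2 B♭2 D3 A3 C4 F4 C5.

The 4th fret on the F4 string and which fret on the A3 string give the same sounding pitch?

Fret 4 on F4 is MIDI 65 + 4 = 69 (A4). On the A3 string (open MIDI 57), that pitch is 69 − 57 = fret 12.

12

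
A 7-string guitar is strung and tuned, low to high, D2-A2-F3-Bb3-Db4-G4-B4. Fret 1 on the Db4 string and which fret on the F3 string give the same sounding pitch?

Db4 at fret 1 is Db4 + 1 semitone = D4.
The open F3 string is 8 semitones below the open Db4, so the same pitch on the F3 string lies at fret 1 + 8 = 9.

9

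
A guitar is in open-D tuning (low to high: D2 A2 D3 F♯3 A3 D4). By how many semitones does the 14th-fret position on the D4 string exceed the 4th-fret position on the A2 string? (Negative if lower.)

D4 at fret 14 → E5 (MIDI 76); A2 at fret 4 → C♯3 (MIDI 49).
76 − 49 = 27, so the two pitches are 27 semitones apart.

27 semitones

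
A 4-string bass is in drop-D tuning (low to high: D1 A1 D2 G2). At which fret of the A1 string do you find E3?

E3 is 19 semitones above the open A1 (A–A#–B–C–…–D–D#–E), so it sits at fret 19.

19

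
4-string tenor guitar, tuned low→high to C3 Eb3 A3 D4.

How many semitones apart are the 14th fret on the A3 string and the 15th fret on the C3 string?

A3 at fret 14 → B4 (MIDI 71); C3 at fret 15 → Eb4 (MIDI 63).
71 − 63 = 8, so the two pitches are 8 semitones apart, with B4 the higher.

8 semitones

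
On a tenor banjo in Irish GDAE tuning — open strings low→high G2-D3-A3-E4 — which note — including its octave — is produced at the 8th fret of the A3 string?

The open A3 string plus 8 semitones: A–A#–B–C–C#–D–D#–E–F.
The walk passes from B into C once, so the octave number goes from 3 to 4.

F4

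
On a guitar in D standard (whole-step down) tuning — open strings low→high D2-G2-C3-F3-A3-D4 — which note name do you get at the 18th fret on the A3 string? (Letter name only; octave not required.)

A3 is MIDI 57. Adding 18 gives 75; 75 mod 12 = 3, i.e. D♯.
(Equivalently spelled E♭.)

D♯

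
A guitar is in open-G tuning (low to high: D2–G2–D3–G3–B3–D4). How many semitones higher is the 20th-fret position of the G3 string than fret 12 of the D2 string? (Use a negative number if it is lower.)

25 semitones

G3 at fret 20 → D#5 (MIDI 75); D2 at fret 12 → D3 (MIDI 50).
75 − 50 = 25, so the two pitches are 25 semitones apart.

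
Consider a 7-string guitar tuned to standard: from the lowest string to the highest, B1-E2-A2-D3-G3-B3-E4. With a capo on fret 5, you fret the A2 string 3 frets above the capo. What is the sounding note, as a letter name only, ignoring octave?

The capo raises the open A2 by 5 semitones to D3; fretting 3 more gives A2 + 5 + 3 = A2 + 8 semitones, landing on F.

F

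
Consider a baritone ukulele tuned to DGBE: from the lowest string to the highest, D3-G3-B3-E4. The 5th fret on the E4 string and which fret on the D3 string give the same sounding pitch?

Fret 5 on E4 is MIDI 64 + 5 = 69 (A4). On the D3 string (open MIDI 50), that pitch is 69 − 50 = fret 19.

19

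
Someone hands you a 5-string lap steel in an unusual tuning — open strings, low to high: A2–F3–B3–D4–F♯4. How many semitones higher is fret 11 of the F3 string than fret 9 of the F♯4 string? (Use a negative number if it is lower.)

F3 at fret 11 → E4 (MIDI 64); F♯4 at fret 9 → D♯5 (MIDI 75).
64 − 75 = -11, so the two pitches are 11 semitones apart.

-11 semitones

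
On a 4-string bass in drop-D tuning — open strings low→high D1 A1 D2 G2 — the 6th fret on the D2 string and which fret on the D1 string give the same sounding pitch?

D2 at fret 6 is D2 + 6 semitones = G♯2.
The open D1 string is 12 semitones below the open D2, so the same pitch on the D1 string lies at fret 6 + 12 = 18.

18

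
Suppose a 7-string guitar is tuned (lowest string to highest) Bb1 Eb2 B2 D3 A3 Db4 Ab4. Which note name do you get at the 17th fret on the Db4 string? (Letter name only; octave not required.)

Each fret is one semitone, so Db4 + 17 = Gb.
(Equivalently spelled F#.)

Gb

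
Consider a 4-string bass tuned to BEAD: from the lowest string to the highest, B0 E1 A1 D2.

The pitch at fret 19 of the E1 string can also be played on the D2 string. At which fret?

E1 at fret 19 is E1 + 19 semitones = B2.
The open D2 string is 10 semitones above the open E1, so the same pitch on the D2 string lies at fret 19 − 10 = 9.

9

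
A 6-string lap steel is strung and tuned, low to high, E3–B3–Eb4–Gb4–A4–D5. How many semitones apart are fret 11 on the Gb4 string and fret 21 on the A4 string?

13 semitones

Gb4 at fret 11 → F5 (MIDI 77); A4 at fret 21 → Gb6 (MIDI 90).
77 − 90 = -13, so the two pitches are 13 semitones apart, with Gb6 the higher.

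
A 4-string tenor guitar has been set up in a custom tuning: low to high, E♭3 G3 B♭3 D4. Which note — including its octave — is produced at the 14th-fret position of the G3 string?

Each fret is one semitone, so G3 + 14 = A4.

A4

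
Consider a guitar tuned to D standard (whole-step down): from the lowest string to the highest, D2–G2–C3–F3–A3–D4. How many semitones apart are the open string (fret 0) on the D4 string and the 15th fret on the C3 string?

D4 at fret 0 → D4 (MIDI 62); C3 at fret 15 → D#4 (MIDI 63).
62 − 63 = -1, so the two pitches are 1 semitone apart, with D#4 the higher.

1 semitone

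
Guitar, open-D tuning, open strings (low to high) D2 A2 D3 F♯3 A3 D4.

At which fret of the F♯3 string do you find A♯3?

A♯3 is 4 semitones above the open F♯3 (F#–G–G#–A–A#), so it sits at fret 4.

4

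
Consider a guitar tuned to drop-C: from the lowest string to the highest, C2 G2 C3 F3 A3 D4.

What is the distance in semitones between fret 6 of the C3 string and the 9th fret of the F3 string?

8 semitones

C3 at fret 6 → F#3 (MIDI 54); F3 at fret 9 → D4 (MIDI 62).
54 − 62 = -8, so the two pitches are 8 semitones apart, with D4 the higher.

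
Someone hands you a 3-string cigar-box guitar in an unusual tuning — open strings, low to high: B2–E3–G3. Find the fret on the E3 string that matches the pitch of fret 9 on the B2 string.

4

Fret 9 on B2 is MIDI 47 + 9 = 56 (Ab3). On the E3 string (open MIDI 52), that pitch is 56 − 52 = fret 4.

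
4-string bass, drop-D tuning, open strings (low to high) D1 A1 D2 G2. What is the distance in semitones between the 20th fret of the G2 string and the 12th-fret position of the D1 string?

G2 at fret 20 → D#4 (MIDI 63); D1 at fret 12 → D2 (MIDI 38).
63 − 38 = 25, so the two pitches are 25 semitones apart, with D#4 the higher.

25 semitones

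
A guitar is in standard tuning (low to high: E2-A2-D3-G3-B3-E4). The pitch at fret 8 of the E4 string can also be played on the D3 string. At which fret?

E4 at fret 8 is E4 + 8 semitones = C5.
The open D3 string is 14 semitones below the open E4, so the same pitch on the D3 string lies at fret 8 + 14 = 22.

22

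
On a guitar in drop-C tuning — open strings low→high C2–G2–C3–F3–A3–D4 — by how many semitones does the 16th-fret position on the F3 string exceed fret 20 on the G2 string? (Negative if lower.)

6 semitones

F3 at fret 16 → A4 (MIDI 69); G2 at fret 20 → D♯4 (MIDI 63).
69 − 63 = 6, so the two pitches are 6 semitones apart.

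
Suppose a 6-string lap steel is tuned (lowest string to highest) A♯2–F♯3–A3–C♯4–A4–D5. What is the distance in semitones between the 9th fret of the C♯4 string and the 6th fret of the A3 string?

7 semitones

C♯4 at fret 9 → A♯4 (MIDI 70); A3 at fret 6 → D♯4 (MIDI 63).
70 − 63 = 7, so the two pitches are 7 semitones apart, with A♯4 the higher.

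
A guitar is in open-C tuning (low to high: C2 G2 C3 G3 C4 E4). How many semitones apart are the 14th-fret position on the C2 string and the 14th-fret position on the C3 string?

12 semitones

C2 at fret 14 → D3 (MIDI 50); C3 at fret 14 → D4 (MIDI 62).
50 − 62 = -12, so the two pitches are 12 semitones apart, with D4 the higher.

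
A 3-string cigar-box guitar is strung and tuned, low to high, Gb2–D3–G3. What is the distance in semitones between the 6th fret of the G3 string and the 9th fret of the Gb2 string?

G3 at fret 6 → Db4 (MIDI 61); Gb2 at fret 9 → Eb3 (MIDI 51).
61 − 51 = 10, so the two pitches are 10 semitones apart, with Db4 the higher.

10 semitones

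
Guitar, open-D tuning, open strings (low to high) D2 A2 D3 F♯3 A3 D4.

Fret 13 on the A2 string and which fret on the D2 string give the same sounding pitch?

20

Fret 13 on A2 is MIDI 45 + 13 = 58 (A♯3). On the D2 string (open MIDI 38), that pitch is 58 − 38 = fret 20.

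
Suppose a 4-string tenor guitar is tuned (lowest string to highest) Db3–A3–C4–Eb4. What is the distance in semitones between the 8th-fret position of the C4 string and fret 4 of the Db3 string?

C4 at fret 8 → Ab4 (MIDI 68); Db3 at fret 4 → F3 (MIDI 53).
68 − 53 = 15, so the two pitches are 15 semitones apart, with Ab4 the higher.

15 semitones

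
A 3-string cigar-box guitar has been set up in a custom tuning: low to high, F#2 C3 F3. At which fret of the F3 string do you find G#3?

3

G#3 is 3 semitones above the open F3 (F–F#–G–G#), so it sits at fret 3.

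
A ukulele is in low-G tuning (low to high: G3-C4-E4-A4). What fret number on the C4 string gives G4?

G4 is 7 semitones above the open C4 (C–C#–D–D#–E–F–F#–G), so it sits at fret 7.

7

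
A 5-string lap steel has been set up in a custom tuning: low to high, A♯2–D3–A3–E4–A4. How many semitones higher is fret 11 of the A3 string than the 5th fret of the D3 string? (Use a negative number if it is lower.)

13 semitones

A3 at fret 11 → G♯4 (MIDI 68); D3 at fret 5 → G3 (MIDI 55).
68 − 55 = 13, so the two pitches are 13 semitones apart.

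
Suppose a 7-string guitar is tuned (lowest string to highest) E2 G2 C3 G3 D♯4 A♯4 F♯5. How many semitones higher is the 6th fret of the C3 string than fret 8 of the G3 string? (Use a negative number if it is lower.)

-9 semitones

C3 at fret 6 → F♯3 (MIDI 54); G3 at fret 8 → D♯4 (MIDI 63).
54 − 63 = -9, so the two pitches are 9 semitones apart.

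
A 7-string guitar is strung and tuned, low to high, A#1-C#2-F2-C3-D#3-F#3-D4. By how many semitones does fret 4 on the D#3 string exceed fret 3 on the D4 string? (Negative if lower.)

-10 semitones

D#3 at fret 4 → G3 (MIDI 55); D4 at fret 3 → F4 (MIDI 65).
55 − 65 = -10, so the two pitches are 10 semitones apart.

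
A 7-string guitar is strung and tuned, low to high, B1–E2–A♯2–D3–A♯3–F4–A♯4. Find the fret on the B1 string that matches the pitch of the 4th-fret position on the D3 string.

19

Fret 4 on D3 is MIDI 50 + 4 = 54 (F♯3). On the B1 string (open MIDI 35), that pitch is 54 − 35 = fret 19.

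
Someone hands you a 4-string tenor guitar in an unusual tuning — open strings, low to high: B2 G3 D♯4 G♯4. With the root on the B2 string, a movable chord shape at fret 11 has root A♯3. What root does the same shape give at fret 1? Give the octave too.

Moving from fret 11 to fret 1 shifts the root by -10 semitones.
A♯3 down 10 semitones is C3.

C3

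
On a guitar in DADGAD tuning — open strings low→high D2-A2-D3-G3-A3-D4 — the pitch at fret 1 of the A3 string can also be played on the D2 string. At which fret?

A3 at fret 1 is A3 + 1 semitone = A#3.
The open D2 string is 19 semitones below the open A3, so the same pitch on the D2 string lies at fret 1 + 19 = 20.

20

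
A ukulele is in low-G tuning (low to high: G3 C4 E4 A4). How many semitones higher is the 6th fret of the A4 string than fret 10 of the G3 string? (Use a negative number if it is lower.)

10 semitones

A4 at fret 6 → D♯5 (MIDI 75); G3 at fret 10 → F4 (MIDI 65).
75 − 65 = 10, so the two pitches are 10 semitones apart.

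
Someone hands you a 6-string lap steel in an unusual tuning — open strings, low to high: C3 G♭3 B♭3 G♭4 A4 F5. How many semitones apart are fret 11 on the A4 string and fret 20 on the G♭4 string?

A4 at fret 11 → A♭5 (MIDI 80); G♭4 at fret 20 → D6 (MIDI 86).
80 − 86 = -6, so the two pitches are 6 semitones apart, with D6 the higher.

6 semitones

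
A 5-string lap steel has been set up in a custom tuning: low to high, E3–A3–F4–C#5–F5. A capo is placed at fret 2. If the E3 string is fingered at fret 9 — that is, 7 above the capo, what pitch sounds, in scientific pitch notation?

The capo raises the open E3 by 2 semitones to F#3; fretting 7 more gives E3 + 2 + 7 = E3 + 9 semitones = C#4.

C#4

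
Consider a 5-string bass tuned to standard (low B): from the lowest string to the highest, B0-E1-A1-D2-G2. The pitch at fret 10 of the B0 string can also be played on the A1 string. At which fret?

Fret 10 on B0 is MIDI 23 + 10 = 33 (A1). On the A1 string (open MIDI 33), that pitch is 33 − 33 = fret 0.

0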